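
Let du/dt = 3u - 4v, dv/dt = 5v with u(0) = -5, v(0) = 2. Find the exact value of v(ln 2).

A = [[3,-4],[0,5]]; eigenvalues λ = 5, 3.
Eigenvectors: (2,-1) for λ=5, (1,0) for λ=3.
From the initial condition, c_1 = -2, c_2 = -1.
v(ln 2) = (-2)(2^5)(-1) + (-1)(2^3)(0) = 64.

64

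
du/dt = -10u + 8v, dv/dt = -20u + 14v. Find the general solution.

Coefficient matrix A = [[-10, 8], [-20, 14]].
Characteristic polynomial det(A - λI) = λ^2 - 4λ + 20 = 0.
Eigenvalues λ = 2 ± 4i (complex conjugate pair).
For λ=2+4i: an eigenvector is (1,2) - i(1,1) = (1 - i, 2 - i).
A real fundamental pair from Re and Im of e^((2+4i)t)v: X_1 = e^(2t)(cos(4t)·(1,2) + sin(4t)·(1,1)), X_2 = e^(2t)(sin(4t)·(1,2) - cos(4t)·(1,1)).
General solution: K_1X_1 + K_2X_2.

u(t) = K_1e^(2t)sin(4t) + K_1e^(2t)cos(4t) + K_2e^(2t)sin(4t) - K_2e^(2t)cos(4t), v(t) = K_1e^(2t)sin(4t) + 2K_1e^(2t)cos(4t) + 2K_2e^(2t)sin(4t) - K_2e^(2t)cos(4t)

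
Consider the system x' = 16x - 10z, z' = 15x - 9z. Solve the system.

x(t) = 2K_1e^(t) - K_2e^(6t), z(t) = 3K_1e^(t) - K_2e^(6t)

Coefficient matrix A = [[16, -10], [15, -9]].
Characteristic polynomial det(A - λI) = λ^2 - 7λ + 6 = 0.
Eigenvalues λ = 1, 6.
For λ=1: (A-λI) row 1 is [15, -10], so an eigenvector is (2, 3).
For λ=6: (A-λI) row 1 is [10, -10], so an eigenvector is (-1, -1).
General solution: K_1e^(t)(2,3) + K_2e^(6t)(-1,-1).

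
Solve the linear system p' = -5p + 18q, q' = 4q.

Coefficient matrix A = [[-5, 18], [0, 4]].
Characteristic polynomial det(A - λI) = λ^2 + λ - 20 = 0.
Eigenvalues λ = 4, -5.
For λ=4: (A-λI) row 1 is [-9, 18], so an eigenvector is (-2, -1).
For λ=-5: (A-λI) row 1 is [0, 18], so an eigenvector is (-1, 0).
General solution: K_1e^(4t)(-2,-1) + K_2e^(-5t)(-1,0).

p(t) = -2K_1e^(4t) - K_2e^(-5t), q(t) = -K_1e^(4t)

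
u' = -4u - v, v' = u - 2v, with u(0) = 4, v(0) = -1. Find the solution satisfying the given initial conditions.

u(t) = -3te^(-3t) + 4e^(-3t), v(t) = 3te^(-3t) - e^(-3t)

Coefficient matrix A = [[-4, -1], [1, -2]].
Characteristic polynomial det(A - λI) = λ^2 + 6λ + 9 = 0.
Single eigenvalue λ = -3 with algebraic multiplicity 2.
Eigenvector v = (-1,1); generalized eigenvector w with (A-λI)w=v is (3,-2).
General solution: e^(-3t)[C_1·v + C_2·(t·v + w)].
Applying u(0)=4, v(0)=-1 gives C_1=5, C_2=3.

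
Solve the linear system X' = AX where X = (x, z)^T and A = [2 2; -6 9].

Coefficient matrix A = [[2, 2], [-6, 9]].
Characteristic polynomial det(A - λI) = λ^2 - 11λ + 30 = 0.
Eigenvalues λ = 5, 6.
For λ=5: (A-λI) row 1 is [-3, 2], so an eigenvector is (-2, -3).
For λ=6: (A-λI) row 1 is [-4, 2], so an eigenvector is (-1, -2).
General solution: C_1e^(5t)(-2,-3) + C_2e^(6t)(-1,-2).

x(t) = -2C_1e^(5t) - C_2e^(6t), z(t) = -3C_1e^(5t) - 2C_2e^(6t)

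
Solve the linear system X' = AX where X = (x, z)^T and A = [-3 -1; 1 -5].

Coefficient matrix A = [[-3, -1], [1, -5]].
Characteristic polynomial det(A - λI) = λ^2 + 8λ + 16 = 0.
Single eigenvalue λ = -4 with algebraic multiplicity 2.
Eigenvector v = (1,1); generalized eigenvector w with (A-λI)w=v is (2,1).
General solution: e^(-4t)[K_1·v + K_2·(t·v + w)].

x(t) = K_1e^(-4t) + K_2te^(-4t) + 2K_2e^(-4t), z(t) = K_1e^(-4t) + K_2te^(-4t) + K_2e^(-4t)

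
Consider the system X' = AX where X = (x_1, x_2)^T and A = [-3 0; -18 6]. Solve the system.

Coefficient matrix A = [[-3, 0], [-18, 6]].
Characteristic polynomial det(A - λI) = λ^2 - 3λ - 18 = 0.
Eigenvalues λ = -3, 6.
For λ=-3: (A-λI) row 2 is [-18, 9], so an eigenvector is (1, 2).
For λ=6: (A-λI) row 1 is [-9, 0], so an eigenvector is (0, 1).
General solution: c_1e^(-3t)(1,2) + c_2e^(6t)(0,1).

x_1(t) = c_1e^(-3t), x_2(t) = 2c_1e^(-3t) + c_2e^(6t)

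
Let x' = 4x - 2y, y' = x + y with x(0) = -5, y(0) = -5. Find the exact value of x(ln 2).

A = [[4,-2],[1,1]]; eigenvalues λ = 3, 2.
Eigenvectors: (-2,-1) for λ=3, (1,1) for λ=2.
From the initial condition, c_1 = 0, c_2 = -5.
x(ln 2) = (0)(2^3)(-2) + (-5)(2^2)(1) = -20.

-20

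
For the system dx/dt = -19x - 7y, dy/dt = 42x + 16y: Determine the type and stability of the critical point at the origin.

A = [[-19,-7],[42,16]]; det(A-λI) = λ^2 + 3λ - 10.
λ = 2, -5: opposite signs.

saddle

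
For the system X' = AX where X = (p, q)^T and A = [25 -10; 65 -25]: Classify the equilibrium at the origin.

center

A = [[25,-10],[65,-25]]; det(A-λI) = λ^2 + 25.
λ = 0 ± 5i: zero real part.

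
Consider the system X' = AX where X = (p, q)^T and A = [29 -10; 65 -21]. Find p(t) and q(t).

Coefficient matrix A = [[29, -10], [65, -21]].
Characteristic polynomial det(A - λI) = λ^2 - 8λ + 41 = 0.
Eigenvalues λ = 4 ± 5i (complex conjugate pair).
For λ=4+5i: an eigenvector is (1,3) - i(-1,-2) = (1 + i, 3 + 2i).
A real fundamental pair from Re and Im of e^((4+5i)t)v: X_1 = e^(4t)(cos(5t)·(1,3) + sin(5t)·(-1,-2)), X_2 = e^(4t)(sin(5t)·(1,3) - cos(5t)·(-1,-2)).
General solution: c_1X_1 + c_2X_2.

p(t) = -c_1e^(4t)sin(5t) + c_1e^(4t)cos(5t) + c_2e^(4t)sin(5t) + c_2e^(4t)cos(5t), q(t) = -2c_1e^(4t)sin(5t) + 3c_1e^(4t)cos(5t) + 3c_2e^(4t)sin(5t) + 2c_2e^(4t)cos(5t)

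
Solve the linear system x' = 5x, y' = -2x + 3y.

x(t) = -c_2e^(5t), y(t) = -c_1e^(3t) + c_2e^(5t)

Coefficient matrix A = [[5, 0], [-2, 3]].
Characteristic polynomial det(A - λI) = λ^2 - 8λ + 15 = 0.
Eigenvalues λ = 3, 5.
For λ=3: (A-λI) row 1 is [2, 0], so an eigenvector is (0, -1).
For λ=5: (A-λI) row 2 is [-2, -2], so an eigenvector is (-1, 1).
General solution: c_1e^(3t)(0,-1) + c_2e^(5t)(-1,1).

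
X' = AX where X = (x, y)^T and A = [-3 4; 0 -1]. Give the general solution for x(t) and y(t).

x(t) = c_1e^(-3t) - 2c_2e^(-t), y(t) = -c_2e^(-t)

Coefficient matrix A = [[-3, 4], [0, -1]].
Characteristic polynomial det(A - λI) = λ^2 + 4λ + 3 = 0.
Eigenvalues λ = -3, -1.
For λ=-3: (A-λI) row 1 is [0, 4], so an eigenvector is (1, 0).
For λ=-1: (A-λI) row 1 is [-2, 4], so an eigenvector is (-2, -1).
General solution: c_1e^(-3t)(1,0) + c_2e^(-t)(-2,-1).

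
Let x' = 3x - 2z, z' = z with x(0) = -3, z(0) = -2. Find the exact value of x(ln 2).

A = [[3,-2],[0,1]]; eigenvalues λ = 3, 1.
Eigenvectors: (-1,0) for λ=3, (1,1) for λ=1.
From the initial condition, c_1 = 1, c_2 = -2.
x(ln 2) = (1)(2^3)(-1) + (-2)(2^1)(1) = -12.

-12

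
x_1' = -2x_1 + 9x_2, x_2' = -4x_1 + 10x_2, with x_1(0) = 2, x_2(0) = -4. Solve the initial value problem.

Coefficient matrix A = [[-2, 9], [-4, 10]].
Characteristic polynomial det(A - λI) = λ^2 - 8λ + 16 = 0.
Single eigenvalue λ = 4 with algebraic multiplicity 2.
Eigenvector v = (3,2); generalized eigenvector w with (A-λI)w=v is (1,1).
General solution: e^(4t)[c_1·v + c_2·(t·v + w)].
Applying x_1(0)=2, x_2(0)=-4 gives c_1=6, c_2=-16.

x_1(t) = -48te^(4t) + 2e^(4t), x_2(t) = -32te^(4t) - 4e^(4t)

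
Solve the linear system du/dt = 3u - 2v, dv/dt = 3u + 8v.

u(t) = -K_1e^(5t) - 2K_2e^(6t), v(t) = K_1e^(5t) + 3K_2e^(6t)

Coefficient matrix A = [[3, -2], [3, 8]].
Characteristic polynomial det(A - λI) = λ^2 - 11λ + 30 = 0.
Eigenvalues λ = 5, 6.
For λ=5: (A-λI) row 1 is [-2, -2], so an eigenvector is (-1, 1).
For λ=6: (A-λI) row 1 is [-3, -2], so an eigenvector is (-2, 3).
General solution: K_1e^(5t)(-1,1) + K_2e^(6t)(-2,3).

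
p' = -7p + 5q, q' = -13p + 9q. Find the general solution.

p(t) = 2C_1e^(t)sin(t) + C_1e^(t)cos(t) + C_2e^(t)sin(t) - 2C_2e^(t)cos(t), q(t) = 3C_1e^(t)sin(t) + 2C_1e^(t)cos(t) + 2C_2e^(t)sin(t) - 3C_2e^(t)cos(t)

Coefficient matrix A = [[-7, 5], [-13, 9]].
Characteristic polynomial det(A - λI) = λ^2 - 2λ + 2 = 0.
Eigenvalues λ = 1 ± i (complex conjugate pair).
For λ=1+i: an eigenvector is (1,2) - i(2,3) = (1 - 2i, 2 - 3i).
A real fundamental pair from Re and Im of e^((1+i)t)v: X_1 = e^(t)(cos(t)·(1,2) + sin(t)·(2,3)), X_2 = e^(t)(sin(t)·(1,2) - cos(t)·(2,3)).
General solution: C_1X_1 + C_2X_2.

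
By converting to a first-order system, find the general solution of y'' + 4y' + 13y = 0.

y(t) = c_1e^(-2t)cos(3t) + c_2e^(-2t)sin(3t)

Let x_1 = y, x_2 = y'. Then x_1' = x_2 and x_2' = -13x_1 - 4x_2.
A = [[0,1],[-13,-4]]; det(A-λI) = λ^2 + 4λ + 13.
Eigenvalues λ = -2 ± 3i.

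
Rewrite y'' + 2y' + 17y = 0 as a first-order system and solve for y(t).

y(t) = C_1e^(-t)cos(4t) + C_2e^(-t)sin(4t)

Let x_1 = y, x_2 = y'. Then x_1' = x_2 and x_2' = -17x_1 - 2x_2.
A = [[0,1],[-17,-2]]; det(A-λI) = λ^2 + 2λ + 17.
Eigenvalues λ = -1 ± 4i.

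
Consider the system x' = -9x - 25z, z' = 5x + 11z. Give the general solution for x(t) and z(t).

Coefficient matrix A = [[-9, -25], [5, 11]].
Characteristic polynomial det(A - λI) = λ^2 - 2λ + 26 = 0.
Eigenvalues λ = 1 ± 5i (complex conjugate pair).
For λ=1+5i: an eigenvector is (1,0) - i(-2,1) = (1 + 2i, 0 - i).
A real fundamental pair from Re and Im of e^((1+5i)t)v: X_1 = e^(t)(cos(5t)·(1,0) + sin(5t)·(-2,1)), X_2 = e^(t)(sin(5t)·(1,0) - cos(5t)·(-2,1)).
General solution: K_1X_1 + K_2X_2.

x(t) = -2K_1e^(t)sin(5t) + K_1e^(t)cos(5t) + K_2e^(t)sin(5t) + 2K_2e^(t)cos(5t), z(t) = K_1e^(t)sin(5t) - K_2e^(t)cos(5t)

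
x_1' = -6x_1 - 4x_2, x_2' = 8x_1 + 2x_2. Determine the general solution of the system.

x_1(t) = c_1e^(-2t)cos(4t) + c_2e^(-2t)sin(4t), x_2(t) = c_1e^(-2t)sin(4t) - c_1e^(-2t)cos(4t) - c_2e^(-2t)sin(4t) - c_2e^(-2t)cos(4t)

Coefficient matrix A = [[-6, -4], [8, 2]].
Characteristic polynomial det(A - λI) = λ^2 + 4λ + 20 = 0.
Eigenvalues λ = -2 ± 4i (complex conjugate pair).
For λ=-2+4i: an eigenvector is (1,-1) - i(0,1) = (1, -1 - i).
A real fundamental pair from Re and Im of e^((-2+4i)t)v: X_1 = e^(-2t)(cos(4t)·(1,-1) + sin(4t)·(0,1)), X_2 = e^(-2t)(sin(4t)·(1,-1) - cos(4t)·(0,1)).
General solution: c_1X_1 + c_2X_2.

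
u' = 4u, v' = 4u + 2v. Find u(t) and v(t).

u(t) = K_2e^(4t), v(t) = K_1e^(2t) + 2K_2e^(4t)

Coefficient matrix A = [[4, 0], [4, 2]].
Characteristic polynomial det(A - λI) = λ^2 - 6λ + 8 = 0.
Eigenvalues λ = 2, 4.
For λ=2: (A-λI) row 1 is [2, 0], so an eigenvector is (0, 1).
For λ=4: (A-λI) row 2 is [4, -2], so an eigenvector is (1, 2).
General solution: K_1e^(2t)(0,1) + K_2e^(4t)(1,2).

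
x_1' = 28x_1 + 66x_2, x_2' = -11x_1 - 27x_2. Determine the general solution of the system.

x_1(t) = -3K_1e^(6t) - 2K_2e^(-5t), x_2(t) = K_1e^(6t) + K_2e^(-5t)

Coefficient matrix A = [[28, 66], [-11, -27]].
Characteristic polynomial det(A - λI) = λ^2 - λ - 30 = 0.
Eigenvalues λ = 6, -5.
For λ=6: (A-λI) row 1 is [22, 66], so an eigenvector is (-3, 1).
For λ=-5: (A-λI) row 1 is [33, 66], so an eigenvector is (-2, 1).
General solution: K_1e^(6t)(-3,1) + K_2e^(-5t)(-2,1).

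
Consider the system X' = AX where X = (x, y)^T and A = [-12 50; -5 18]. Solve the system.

Coefficient matrix A = [[-12, 50], [-5, 18]].
Characteristic polynomial det(A - λI) = λ^2 - 6λ + 34 = 0.
Eigenvalues λ = 3 ± 5i (complex conjugate pair).
For λ=3+5i: an eigenvector is (3,1) - i(1,0) = (3 - i, 1).
A real fundamental pair from Re and Im of e^((3+5i)t)v: X_1 = e^(3t)(cos(5t)·(3,1) + sin(5t)·(1,0)), X_2 = e^(3t)(sin(5t)·(3,1) - cos(5t)·(1,0)).
General solution: c_1X_1 + c_2X_2.

x(t) = c_1e^(3t)sin(5t) + 3c_1e^(3t)cos(5t) + 3c_2e^(3t)sin(5t) - c_2e^(3t)cos(5t), y(t) = c_1e^(3t)cos(5t) + c_2e^(3t)sin(5t)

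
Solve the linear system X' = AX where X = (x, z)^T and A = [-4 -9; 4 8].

Coefficient matrix A = [[-4, -9], [4, 8]].
Characteristic polynomial det(A - λI) = λ^2 - 4λ + 4 = 0.
Single eigenvalue λ = 2 with algebraic multiplicity 2.
Eigenvector v = (-3,2); generalized eigenvector w with (A-λI)w=v is (2,-1).
General solution: e^(2t)[C_1·v + C_2·(t·v + w)].

x(t) = -3C_1e^(2t) - 3C_2te^(2t) + 2C_2e^(2t), z(t) = 2C_1e^(2t) + 2C_2te^(2t) - C_2e^(2t)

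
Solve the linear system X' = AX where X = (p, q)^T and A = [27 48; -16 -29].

p(t) = -2K_1e^(3t) - 3K_2e^(-5t), q(t) = K_1e^(3t) + 2K_2e^(-5t)

Coefficient matrix A = [[27, 48], [-16, -29]].
Characteristic polynomial det(A - λI) = λ^2 + 2λ - 15 = 0.
Eigenvalues λ = 3, -5.
For λ=3: (A-λI) row 1 is [24, 48], so an eigenvector is (-2, 1).
For λ=-5: (A-λI) row 1 is [32, 48], so an eigenvector is (-3, 2).
General solution: K_1e^(3t)(-2,1) + K_2e^(-5t)(-3,2).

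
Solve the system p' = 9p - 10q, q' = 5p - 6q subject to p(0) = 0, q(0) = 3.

p(t) = -6e^(4t) + 6e^(-t), q(t) = -3e^(4t) + 6e^(-t)

Coefficient matrix A = [[9, -10], [5, -6]].
Characteristic polynomial det(A - λI) = λ^2 - 3λ - 4 = 0.
Eigenvalues λ = -1, 4.
For λ=-1: (A-λI) row 1 is [10, -10], so an eigenvector is (-1, -1).
For λ=4: (A-λI) row 1 is [5, -10], so an eigenvector is (-2, -1).
General solution: K_1e^(-t)(-1,-1) + K_2e^(4t)(-2,-1).
Applying p(0)=0, q(0)=3 gives K_1=-6, K_2=3.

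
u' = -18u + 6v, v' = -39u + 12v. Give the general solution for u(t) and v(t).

u(t) = c_1e^(-3t)sin(3t) + c_1e^(-3t)cos(3t) + c_2e^(-3t)sin(3t) - c_2e^(-3t)cos(3t), v(t) = 2c_1e^(-3t)sin(3t) + 3c_1e^(-3t)cos(3t) + 3c_2e^(-3t)sin(3t) - 2c_2e^(-3t)cos(3t)

Coefficient matrix A = [[-18, 6], [-39, 12]].
Characteristic polynomial det(A - λI) = λ^2 + 6λ + 18 = 0.
Eigenvalues λ = -3 ± 3i (complex conjugate pair).
For λ=-3+3i: an eigenvector is (1,3) - i(1,2) = (1 - i, 3 - 2i).
A real fundamental pair from Re and Im of e^((-3+3i)t)v: X_1 = e^(-3t)(cos(3t)·(1,3) + sin(3t)·(1,2)), X_2 = e^(-3t)(sin(3t)·(1,3) - cos(3t)·(1,2)).
General solution: c_1X_1 + c_2X_2.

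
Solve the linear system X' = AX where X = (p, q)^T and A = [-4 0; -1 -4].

p(t) = K_2e^(-4t), q(t) = -K_1e^(-4t) - K_2te^(-4t) + 3K_2e^(-4t)

Coefficient matrix A = [[-4, 0], [-1, -4]].
Characteristic polynomial det(A - λI) = λ^2 + 8λ + 16 = 0.
Single eigenvalue λ = -4 with algebraic multiplicity 2.
Eigenvector v = (0,-1); generalized eigenvector w with (A-λI)w=v is (1,3).
General solution: e^(-4t)[K_1·v + K_2·(t·v + w)].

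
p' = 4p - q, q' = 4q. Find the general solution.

p(t) = C_1e^(4t) + C_2te^(4t) + 3C_2e^(4t), q(t) = -C_2e^(4t)

Coefficient matrix A = [[4, -1], [0, 4]].
Characteristic polynomial det(A - λI) = λ^2 - 8λ + 16 = 0.
Single eigenvalue λ = 4 with algebraic multiplicity 2.
Eigenvector v = (1,0); generalized eigenvector w with (A-λI)w=v is (3,-1).
General solution: e^(4t)[C_1·v + C_2·(t·v + w)].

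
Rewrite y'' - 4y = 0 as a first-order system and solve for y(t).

Let x_1 = y, x_2 = y'. Then x_1' = x_2 and x_2' = 4x_1.
A = [[0,1],[4,0]]; det(A-λI) = λ^2 - 4.
Eigenvalues λ = -2, 2 with eigenvectors (1,-2), (1,2).

y(t) = c_1e^(-2t) + c_2e^(2t)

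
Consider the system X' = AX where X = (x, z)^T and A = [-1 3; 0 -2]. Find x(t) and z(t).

x(t) = -3C_1e^(-2t) + C_2e^(-t), z(t) = C_1e^(-2t)

Coefficient matrix A = [[-1, 3], [0, -2]].
Characteristic polynomial det(A - λI) = λ^2 + 3λ + 2 = 0.
Eigenvalues λ = -2, -1.
For λ=-2: (A-λI) row 1 is [1, 3], so an eigenvector is (-3, 1).
For λ=-1: (A-λI) row 1 is [0, 3], so an eigenvector is (1, 0).
General solution: C_1e^(-2t)(-3,1) + C_2e^(-t)(1,0).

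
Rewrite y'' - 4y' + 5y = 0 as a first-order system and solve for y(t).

Let x_1 = y, x_2 = y'. Then x_1' = x_2 and x_2' = -5x_1 + 4x_2.
A = [[0,1],[-5,4]]; det(A-λI) = λ^2 - 4λ + 5.
Eigenvalues λ = 2 ± i.

y(t) = c_1e^(2t)cos(t) + c_2e^(2t)sin(t)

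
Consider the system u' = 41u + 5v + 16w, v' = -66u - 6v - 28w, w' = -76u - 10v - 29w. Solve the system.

u(t) = C_1e^(-t) + C_2e^(4t) - C_3e^(3t), v(t) = -2C_1e^(-t) - C_2e^(4t) - 2C_3e^(3t), w(t) = -2C_1e^(-t) - 2C_2e^(4t) + 3C_3e^(3t)

Coefficient matrix A = [[41, 5, 16], [-66, -6, -28], [-76, -10, -29]].
det(A - λI) = 0 gives eigenvalues λ = -1, 4, 3.
For λ=-1: eigenvector (1,-2,-2).
For λ=4: eigenvector (1,-1,-2).
For λ=3: eigenvector (-1,-2,3).
General solution: C_1e^(-t)(1,-2,-2) + C_2e^(4t)(1,-1,-2) + C_3e^(3t)(-1,-2,3).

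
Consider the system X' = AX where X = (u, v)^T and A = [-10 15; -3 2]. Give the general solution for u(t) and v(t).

u(t) = C_1e^(-4t)sin(3t) + 2C_1e^(-4t)cos(3t) + 2C_2e^(-4t)sin(3t) - C_2e^(-4t)cos(3t), v(t) = C_1e^(-4t)cos(3t) + C_2e^(-4t)sin(3t)

Coefficient matrix A = [[-10, 15], [-3, 2]].
Characteristic polynomial det(A - λI) = λ^2 + 8λ + 25 = 0.
Eigenvalues λ = -4 ± 3i (complex conjugate pair).
For λ=-4+3i: an eigenvector is (2,1) - i(1,0) = (2 - i, 1).
A real fundamental pair from Re and Im of e^((-4+3i)t)v: X_1 = e^(-4t)(cos(3t)·(2,1) + sin(3t)·(1,0)), X_2 = e^(-4t)(sin(3t)·(2,1) - cos(3t)·(1,0)).
General solution: C_1X_1 + C_2X_2.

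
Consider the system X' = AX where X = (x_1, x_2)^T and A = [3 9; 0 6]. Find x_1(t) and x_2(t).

x_1(t) = 3K_1e^(6t) - K_2e^(3t), x_2(t) = K_1e^(6t)

Coefficient matrix A = [[3, 9], [0, 6]].
Characteristic polynomial det(A - λI) = λ^2 - 9λ + 18 = 0.
Eigenvalues λ = 6, 3.
For λ=6: (A-λI) row 1 is [-3, 9], so an eigenvector is (3, 1).
For λ=3: (A-λI) row 1 is [0, 9], so an eigenvector is (-1, 0).
General solution: K_1e^(6t)(3,1) + K_2e^(3t)(-1,0).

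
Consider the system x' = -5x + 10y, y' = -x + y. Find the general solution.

Coefficient matrix A = [[-5, 10], [-1, 1]].
Characteristic polynomial det(A - λI) = λ^2 + 4λ + 5 = 0.
Eigenvalues λ = -2 ± i (complex conjugate pair).
For λ=-2+i: an eigenvector is (-1,0) - i(3,1) = (-1 - 3i, 0 - i).
A real fundamental pair from Re and Im of e^((-2+i)t)v: X_1 = e^(-2t)(cos(t)·(-1,0) + sin(t)·(3,1)), X_2 = e^(-2t)(sin(t)·(-1,0) - cos(t)·(3,1)).
General solution: C_1X_1 + C_2X_2.

x(t) = 3C_1e^(-2t)sin(t) - C_1e^(-2t)cos(t) - C_2e^(-2t)sin(t) - 3C_2e^(-2t)cos(t), y(t) = C_1e^(-2t)sin(t) - C_2e^(-2t)cos(t)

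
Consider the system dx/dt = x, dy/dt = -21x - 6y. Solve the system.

Coefficient matrix A = [[1, 0], [-21, -6]].
Characteristic polynomial det(A - λI) = λ^2 + 5λ - 6 = 0.
Eigenvalues λ = -6, 1.
For λ=-6: (A-λI) row 1 is [7, 0], so an eigenvector is (0, 1).
For λ=1: (A-λI) row 2 is [-21, -7], so an eigenvector is (-1, 3).
General solution: C_1e^(-6t)(0,1) + C_2e^(t)(-1,3).

x(t) = -C_2e^(t), y(t) = C_1e^(-6t) + 3C_2e^(t)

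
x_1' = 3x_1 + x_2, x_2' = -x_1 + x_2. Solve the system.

Coefficient matrix A = [[3, 1], [-1, 1]].
Characteristic polynomial det(A - λI) = λ^2 - 4λ + 4 = 0.
Single eigenvalue λ = 2 with algebraic multiplicity 2.
Eigenvector v = (1,-1); generalized eigenvector w with (A-λI)w=v is (0,1).
General solution: e^(2t)[K_1·v + K_2·(t·v + w)].

x_1(t) = K_1e^(2t) + K_2te^(2t), x_2(t) = -K_1e^(2t) - K_2te^(2t) + K_2e^(2t)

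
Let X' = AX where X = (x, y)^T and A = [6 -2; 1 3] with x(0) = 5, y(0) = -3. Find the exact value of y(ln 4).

5376

A = [[6,-2],[1,3]]; eigenvalues λ = 4, 5.
Eigenvectors: (1,1) for λ=4, (-2,-1) for λ=5.
From the initial condition, c_1 = -11, c_2 = -8.
y(ln 4) = (-11)(4^4)(1) + (-8)(4^5)(-1) = 5376.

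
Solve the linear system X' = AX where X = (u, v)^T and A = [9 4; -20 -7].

u(t) = -C_1e^(t)cos(4t) - C_2e^(t)sin(4t), v(t) = C_1e^(t)sin(4t) + 2C_1e^(t)cos(4t) + 2C_2e^(t)sin(4t) - C_2e^(t)cos(4t)

Coefficient matrix A = [[9, 4], [-20, -7]].
Characteristic polynomial det(A - λI) = λ^2 - 2λ + 17 = 0.
Eigenvalues λ = 1 ± 4i (complex conjugate pair).
For λ=1+4i: an eigenvector is (-1,2) - i(0,1) = (-1, 2 - i).
A real fundamental pair from Re and Im of e^((1+4i)t)v: X_1 = e^(t)(cos(4t)·(-1,2) + sin(4t)·(0,1)), X_2 = e^(t)(sin(4t)·(-1,2) - cos(4t)·(0,1)).
General solution: C_1X_1 + C_2X_2.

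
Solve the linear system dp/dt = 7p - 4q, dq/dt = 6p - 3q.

Coefficient matrix A = [[7, -4], [6, -3]].
Characteristic polynomial det(A - λI) = λ^2 - 4λ + 3 = 0.
Eigenvalues λ = 3, 1.
For λ=3: (A-λI) row 1 is [4, -4], so an eigenvector is (1, 1).
For λ=1: (A-λI) row 1 is [6, -4], so an eigenvector is (2, 3).
General solution: C_1e^(3t)(1,1) + C_2e^(t)(2,3).

p(t) = C_1e^(3t) + 2C_2e^(t), q(t) = C_1e^(3t) + 3C_2e^(t)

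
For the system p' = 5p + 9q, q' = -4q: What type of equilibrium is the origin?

A = [[5,9],[0,-4]]; det(A-λI) = λ^2 - λ - 20.
λ = -4, 5: opposite signs.

saddle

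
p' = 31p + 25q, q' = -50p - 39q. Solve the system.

Coefficient matrix A = [[31, 25], [-50, -39]].
Characteristic polynomial det(A - λI) = λ^2 + 8λ + 41 = 0.
Eigenvalues λ = -4 ± 5i (complex conjugate pair).
For λ=-4+5i: an eigenvector is (-2,3) - i(1,-1) = (-2 - i, 3 + i).
A real fundamental pair from Re and Im of e^((-4+5i)t)v: X_1 = e^(-4t)(cos(5t)·(-2,3) + sin(5t)·(1,-1)), X_2 = e^(-4t)(sin(5t)·(-2,3) - cos(5t)·(1,-1)).
General solution: K_1X_1 + K_2X_2.

p(t) = K_1e^(-4t)sin(5t) - 2K_1e^(-4t)cos(5t) - 2K_2e^(-4t)sin(5t) - K_2e^(-4t)cos(5t), q(t) = -K_1e^(-4t)sin(5t) + 3K_1e^(-4t)cos(5t) + 3K_2e^(-4t)sin(5t) + K_2e^(-4t)cos(5t)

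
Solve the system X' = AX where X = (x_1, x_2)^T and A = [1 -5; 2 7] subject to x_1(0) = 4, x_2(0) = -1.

x_1(t) = -7e^(4t)sin(t) + 4e^(4t)cos(t), x_2(t) = 5e^(4t)sin(t) - e^(4t)cos(t)

Coefficient matrix A = [[1, -5], [2, 7]].
Characteristic polynomial det(A - λI) = λ^2 - 8λ + 17 = 0.
Eigenvalues λ = 4 ± i (complex conjugate pair).
For λ=4+i: an eigenvector is (-2,1) - i(1,-1) = (-2 - i, 1 + i).
A real fundamental pair from Re and Im of e^((4+i)t)v: X_1 = e^(4t)(cos(t)·(-2,1) + sin(t)·(1,-1)), X_2 = e^(4t)(sin(t)·(-2,1) - cos(t)·(1,-1)).
General solution: K_1X_1 + K_2X_2.
Applying x_1(0)=4, x_2(0)=-1 gives K_1=-3, K_2=2.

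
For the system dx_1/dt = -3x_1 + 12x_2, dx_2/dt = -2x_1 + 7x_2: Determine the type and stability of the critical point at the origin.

A = [[-3,12],[-2,7]]; det(A-λI) = λ^2 - 4λ + 3.
λ = 3, 1: both positive.

unstable node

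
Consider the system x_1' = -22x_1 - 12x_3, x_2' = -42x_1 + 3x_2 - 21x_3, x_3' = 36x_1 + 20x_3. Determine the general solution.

x_1(t) = K_1e^(2t) + 2K_3e^(-4t), x_2(t) = K_2e^(3t) + 3K_3e^(-4t), x_3(t) = -2K_1e^(2t) - 3K_3e^(-4t)

Coefficient matrix A = [[-22, 0, -12], [-42, 3, -21], [36, 0, 20]].
det(A - λI) = 0 gives eigenvalues λ = 2, 3, -4.
For λ=2: eigenvector (1,0,-2).
For λ=3: eigenvector (0,1,0).
For λ=-4: eigenvector (2,3,-3).
General solution: K_1e^(2t)(1,0,-2) + K_2e^(3t)(0,1,0) + K_3e^(-4t)(2,3,-3).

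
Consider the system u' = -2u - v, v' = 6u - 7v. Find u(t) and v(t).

u(t) = -C_1e^(-5t) - C_2e^(-4t), v(t) = -3C_1e^(-5t) - 2C_2e^(-4t)

Coefficient matrix A = [[-2, -1], [6, -7]].
Characteristic polynomial det(A - λI) = λ^2 + 9λ + 20 = 0.
Eigenvalues λ = -5, -4.
For λ=-5: (A-λI) row 1 is [3, -1], so an eigenvector is (-1, -3).
For λ=-4: (A-λI) row 1 is [2, -1], so an eigenvector is (-1, -2).
General solution: C_1e^(-5t)(-1,-3) + C_2e^(-4t)(-1,-2).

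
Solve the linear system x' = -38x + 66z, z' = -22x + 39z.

x(t) = 3C_1e^(6t) + 2C_2e^(-5t), z(t) = 2C_1e^(6t) + C_2e^(-5t)

Coefficient matrix A = [[-38, 66], [-22, 39]].
Characteristic polynomial det(A - λI) = λ^2 - λ - 30 = 0.
Eigenvalues λ = 6, -5.
For λ=6: (A-λI) row 1 is [-44, 66], so an eigenvector is (3, 2).
For λ=-5: (A-λI) row 1 is [-33, 66], so an eigenvector is (2, 1).
General solution: C_1e^(6t)(3,2) + C_2e^(-5t)(2,1).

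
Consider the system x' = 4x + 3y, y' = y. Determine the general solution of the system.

x(t) = C_1e^(4t) - C_2e^(t), y(t) = C_2e^(t)

Coefficient matrix A = [[4, 3], [0, 1]].
Characteristic polynomial det(A - λI) = λ^2 - 5λ + 4 = 0.
Eigenvalues λ = 4, 1.
For λ=4: (A-λI) row 1 is [0, 3], so an eigenvector is (1, 0).
For λ=1: (A-λI) row 1 is [3, 3], so an eigenvector is (-1, 1).
General solution: C_1e^(4t)(1,0) + C_2e^(t)(-1,1).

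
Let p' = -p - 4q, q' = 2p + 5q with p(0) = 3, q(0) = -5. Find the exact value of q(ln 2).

-52

A = [[-1,-4],[2,5]]; eigenvalues λ = 3, 1.
Eigenvectors: (-1,1) for λ=3, (2,-1) for λ=1.
From the initial condition, c_1 = -7, c_2 = -2.
q(ln 2) = (-7)(2^3)(1) + (-2)(2^1)(-1) = -52.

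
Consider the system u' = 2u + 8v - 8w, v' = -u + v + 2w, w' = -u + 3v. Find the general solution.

u(t) = K_2e^(2t) + 2K_3e^(-2t), v(t) = -K_1e^(3t) + K_2e^(2t), w(t) = -K_1e^(3t) + K_2e^(2t) + K_3e^(-2t)

Coefficient matrix A = [[2, 8, -8], [-1, 1, 2], [-1, 3, 0]].
det(A - λI) = 0 gives eigenvalues λ = 3, 2, -2.
For λ=3: eigenvector (0,-1,-1).
For λ=2: eigenvector (1,1,1).
For λ=-2: eigenvector (2,0,1).
General solution: K_1e^(3t)(0,-1,-1) + K_2e^(2t)(1,1,1) + K_3e^(-2t)(2,0,1).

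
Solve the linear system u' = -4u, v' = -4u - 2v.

Coefficient matrix A = [[-4, 0], [-4, -2]].
Characteristic polynomial det(A - λI) = λ^2 + 6λ + 8 = 0.
Eigenvalues λ = -2, -4.
For λ=-2: (A-λI) row 1 is [-2, 0], so an eigenvector is (0, 1).
For λ=-4: (A-λI) row 2 is [-4, 2], so an eigenvector is (1, 2).
General solution: C_1e^(-2t)(0,1) + C_2e^(-4t)(1,2).

u(t) = C_2e^(-4t), v(t) = C_1e^(-2t) + 2C_2e^(-4t)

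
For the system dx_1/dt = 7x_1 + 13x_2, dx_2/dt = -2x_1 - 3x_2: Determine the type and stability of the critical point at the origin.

unstable spiral

A = [[7,13],[-2,-3]]; det(A-λI) = λ^2 - 4λ + 5.
λ = 2 ± i: positive real part.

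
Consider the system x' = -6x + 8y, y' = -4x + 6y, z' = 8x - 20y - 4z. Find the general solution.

x(t) = -c_1e^(2t) + 2c_2e^(-2t), y(t) = -c_1e^(2t) + c_2e^(-2t), z(t) = 2c_1e^(2t) - 2c_2e^(-2t) + c_3e^(-4t)

Coefficient matrix A = [[-6, 8, 0], [-4, 6, 0], [8, -20, -4]].
det(A - λI) = 0 gives eigenvalues λ = 2, -2, -4.
For λ=2: eigenvector (-1,-1,2).
For λ=-2: eigenvector (2,1,-2).
For λ=-4: eigenvector (0,0,1).
General solution: c_1e^(2t)(-1,-1,2) + c_2e^(-2t)(2,1,-2) + c_3e^(-4t)(0,0,1).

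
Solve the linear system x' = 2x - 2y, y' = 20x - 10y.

Coefficient matrix A = [[2, -2], [20, -10]].
Characteristic polynomial det(A - λI) = λ^2 + 8λ + 20 = 0.
Eigenvalues λ = -4 ± 2i (complex conjugate pair).
For λ=-4+2i: an eigenvector is (0,-1) - i(1,3) = (0 - i, -1 - 3i).
A real fundamental pair from Re and Im of e^((-4+2i)t)v: X_1 = e^(-4t)(cos(2t)·(0,-1) + sin(2t)·(1,3)), X_2 = e^(-4t)(sin(2t)·(0,-1) - cos(2t)·(1,3)).
General solution: K_1X_1 + K_2X_2.

x(t) = K_1e^(-4t)sin(2t) - K_2e^(-4t)cos(2t), y(t) = 3K_1e^(-4t)sin(2t) - K_1e^(-4t)cos(2t) - K_2e^(-4t)sin(2t) - 3K_2e^(-4t)cos(2t)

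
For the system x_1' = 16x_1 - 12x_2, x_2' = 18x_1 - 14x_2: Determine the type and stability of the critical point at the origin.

saddle

A = [[16,-12],[18,-14]]; det(A-λI) = λ^2 - 2λ - 8.
λ = -2, 4: opposite signs.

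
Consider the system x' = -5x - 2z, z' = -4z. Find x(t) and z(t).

Coefficient matrix A = [[-5, -2], [0, -4]].
Characteristic polynomial det(A - λI) = λ^2 + 9λ + 20 = 0.
Eigenvalues λ = -5, -4.
For λ=-5: (A-λI) row 1 is [0, -2], so an eigenvector is (-1, 0).
For λ=-4: (A-λI) row 1 is [-1, -2], so an eigenvector is (2, -1).
General solution: K_1e^(-5t)(-1,0) + K_2e^(-4t)(2,-1).

x(t) = -K_1e^(-5t) + 2K_2e^(-4t), z(t) = -K_2e^(-4t)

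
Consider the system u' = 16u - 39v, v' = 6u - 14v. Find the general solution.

Coefficient matrix A = [[16, -39], [6, -14]].
Characteristic polynomial det(A - λI) = λ^2 - 2λ + 10 = 0.
Eigenvalues λ = 1 ± 3i (complex conjugate pair).
For λ=1+3i: an eigenvector is (2,1) - i(-3,-1) = (2 + 3i, 1 + i).
A real fundamental pair from Re and Im of e^((1+3i)t)v: X_1 = e^(t)(cos(3t)·(2,1) + sin(3t)·(-3,-1)), X_2 = e^(t)(sin(3t)·(2,1) - cos(3t)·(-3,-1)).
General solution: C_1X_1 + C_2X_2.

u(t) = -3C_1e^(t)sin(3t) + 2C_1e^(t)cos(3t) + 2C_2e^(t)sin(3t) + 3C_2e^(t)cos(3t), v(t) = -C_1e^(t)sin(3t) + C_1e^(t)cos(3t) + C_2e^(t)sin(3t) + C_2e^(t)cos(3t)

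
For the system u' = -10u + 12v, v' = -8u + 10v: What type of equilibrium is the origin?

saddle

A = [[-10,12],[-8,10]]; det(A-λI) = λ^2 - 4.
λ = -2, 2: opposite signs.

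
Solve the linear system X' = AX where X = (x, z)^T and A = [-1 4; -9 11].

Coefficient matrix A = [[-1, 4], [-9, 11]].
Characteristic polynomial det(A - λI) = λ^2 - 10λ + 25 = 0.
Single eigenvalue λ = 5 with algebraic multiplicity 2.
Eigenvector v = (2,3); generalized eigenvector w with (A-λI)w=v is (-1,-1).
General solution: e^(5t)[C_1·v + C_2·(t·v + w)].

x(t) = 2C_1e^(5t) + 2C_2te^(5t) - C_2e^(5t), z(t) = 3C_1e^(5t) + 3C_2te^(5t) - C_2e^(5t)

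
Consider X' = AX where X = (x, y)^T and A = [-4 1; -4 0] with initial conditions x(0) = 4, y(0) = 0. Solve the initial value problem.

x(t) = -8te^(-2t) + 4e^(-2t), y(t) = -16te^(-2t)

Coefficient matrix A = [[-4, 1], [-4, 0]].
Characteristic polynomial det(A - λI) = λ^2 + 4λ + 4 = 0.
Single eigenvalue λ = -2 with algebraic multiplicity 2.
Eigenvector v = (-1,-2); generalized eigenvector w with (A-λI)w=v is (-1,-3).
General solution: e^(-2t)[c_1·v + c_2·(t·v + w)].
Applying x(0)=4, y(0)=0 gives c_1=-12, c_2=8.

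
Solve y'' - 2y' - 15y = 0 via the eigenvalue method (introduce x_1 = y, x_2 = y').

y(t) = c_1e^(-3t) + c_2e^(5t)

Let x_1 = y, x_2 = y'. Then x_1' = x_2 and x_2' = 15x_1 + 2x_2.
A = [[0,1],[15,2]]; det(A-λI) = λ^2 - 2λ - 15.
Eigenvalues λ = -3, 5 with eigenvectors (1,-3), (1,5).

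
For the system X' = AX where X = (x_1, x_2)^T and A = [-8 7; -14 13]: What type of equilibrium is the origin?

A = [[-8,7],[-14,13]]; det(A-λI) = λ^2 - 5λ - 6.
λ = 6, -1: opposite signs.

saddle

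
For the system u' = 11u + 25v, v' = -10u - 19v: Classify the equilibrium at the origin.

stable spiral

A = [[11,25],[-10,-19]]; det(A-λI) = λ^2 + 8λ + 41.
λ = -4 ± 5i: negative real part.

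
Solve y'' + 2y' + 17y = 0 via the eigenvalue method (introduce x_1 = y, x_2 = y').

y(t) = c_1e^(-t)cos(4t) + c_2e^(-t)sin(4t)

Let x_1 = y, x_2 = y'. Then x_1' = x_2 and x_2' = -17x_1 - 2x_2.
A = [[0,1],[-17,-2]]; det(A-λI) = λ^2 + 2λ + 17.
Eigenvalues λ = -1 ± 4i.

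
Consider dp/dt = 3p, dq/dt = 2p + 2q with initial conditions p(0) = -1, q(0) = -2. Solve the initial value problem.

p(t) = -e^(3t), q(t) = -2e^(3t)

Coefficient matrix A = [[3, 0], [2, 2]].
Characteristic polynomial det(A - λI) = λ^2 - 5λ + 6 = 0.
Eigenvalues λ = 2, 3.
For λ=2: (A-λI) row 1 is [1, 0], so an eigenvector is (0, 1).
For λ=3: (A-λI) row 2 is [2, -1], so an eigenvector is (-1, -2).
General solution: K_1e^(2t)(0,1) + K_2e^(3t)(-1,-2).
Applying p(0)=-1, q(0)=-2 gives K_1=0, K_2=1.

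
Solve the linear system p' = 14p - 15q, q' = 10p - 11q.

p(t) = -3C_1e^(4t) - C_2e^(-t), q(t) = -2C_1e^(4t) - C_2e^(-t)

Coefficient matrix A = [[14, -15], [10, -11]].
Characteristic polynomial det(A - λI) = λ^2 - 3λ - 4 = 0.
Eigenvalues λ = 4, -1.
For λ=4: (A-λI) row 1 is [10, -15], so an eigenvector is (-3, -2).
For λ=-1: (A-λI) row 1 is [15, -15], so an eigenvector is (-1, -1).
General solution: C_1e^(4t)(-3,-2) + C_2e^(-t)(-1,-1).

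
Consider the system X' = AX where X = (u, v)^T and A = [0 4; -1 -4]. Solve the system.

u(t) = 2c_1e^(-2t) + 2c_2te^(-2t) - 3c_2e^(-2t), v(t) = -c_1e^(-2t) - c_2te^(-2t) + 2c_2e^(-2t)

Coefficient matrix A = [[0, 4], [-1, -4]].
Characteristic polynomial det(A - λI) = λ^2 + 4λ + 4 = 0.
Single eigenvalue λ = -2 with algebraic multiplicity 2.
Eigenvector v = (2,-1); generalized eigenvector w with (A-λI)w=v is (-3,2).
General solution: e^(-2t)[c_1·v + c_2·(t·v + w)].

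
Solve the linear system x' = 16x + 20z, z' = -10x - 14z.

Coefficient matrix A = [[16, 20], [-10, -14]].
Characteristic polynomial det(A - λI) = λ^2 - 2λ - 24 = 0.
Eigenvalues λ = -4, 6.
For λ=-4: (A-λI) row 1 is [20, 20], so an eigenvector is (-1, 1).
For λ=6: (A-λI) row 1 is [10, 20], so an eigenvector is (-2, 1).
General solution: C_1e^(-4t)(-1,1) + C_2e^(6t)(-2,1).

x(t) = -C_1e^(-4t) - 2C_2e^(6t), z(t) = C_1e^(-4t) + C_2e^(6t)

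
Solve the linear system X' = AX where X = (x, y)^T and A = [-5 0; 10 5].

x(t) = -K_2e^(-5t), y(t) = -K_1e^(5t) + K_2e^(-5t)

Coefficient matrix A = [[-5, 0], [10, 5]].
Characteristic polynomial det(A - λI) = λ^2 - 25 = 0.
Eigenvalues λ = 5, -5.
For λ=5: (A-λI) row 1 is [-10, 0], so an eigenvector is (0, -1).
For λ=-5: (A-λI) row 2 is [10, 10], so an eigenvector is (-1, 1).
General solution: K_1e^(5t)(0,-1) + K_2e^(-5t)(-1,1).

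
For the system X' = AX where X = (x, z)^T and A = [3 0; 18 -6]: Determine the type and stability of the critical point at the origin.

A = [[3,0],[18,-6]]; det(A-λI) = λ^2 + 3λ - 18.
λ = -6, 3: opposite signs.

saddle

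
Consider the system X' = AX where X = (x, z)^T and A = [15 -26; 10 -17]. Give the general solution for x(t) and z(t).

Coefficient matrix A = [[15, -26], [10, -17]].
Characteristic polynomial det(A - λI) = λ^2 + 2λ + 5 = 0.
Eigenvalues λ = -1 ± 2i (complex conjugate pair).
For λ=-1+2i: an eigenvector is (3,2) - i(-2,-1) = (3 + 2i, 2 + i).
A real fundamental pair from Re and Im of e^((-1+2i)t)v: X_1 = e^(-t)(cos(2t)·(3,2) + sin(2t)·(-2,-1)), X_2 = e^(-t)(sin(2t)·(3,2) - cos(2t)·(-2,-1)).
General solution: C_1X_1 + C_2X_2.

x(t) = -2C_1e^(-t)sin(2t) + 3C_1e^(-t)cos(2t) + 3C_2e^(-t)sin(2t) + 2C_2e^(-t)cos(2t), z(t) = -C_1e^(-t)sin(2t) + 2C_1e^(-t)cos(2t) + 2C_2e^(-t)sin(2t) + C_2e^(-t)cos(2t)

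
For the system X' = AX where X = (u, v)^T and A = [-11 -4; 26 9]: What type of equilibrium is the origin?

A = [[-11,-4],[26,9]]; det(A-λI) = λ^2 + 2λ + 5.
λ = -1 ± 2i: negative real part.

stable spiral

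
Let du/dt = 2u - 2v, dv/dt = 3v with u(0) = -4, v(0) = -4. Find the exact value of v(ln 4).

-256

A = [[2,-2],[0,3]]; eigenvalues λ = 3, 2.
Eigenvectors: (-2,1) for λ=3, (-1,0) for λ=2.
From the initial condition, c_1 = -4, c_2 = 12.
v(ln 4) = (-4)(4^3)(1) + (12)(4^2)(0) = -256.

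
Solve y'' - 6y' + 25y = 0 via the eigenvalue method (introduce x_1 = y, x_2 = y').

Let x_1 = y, x_2 = y'. Then x_1' = x_2 and x_2' = -25x_1 + 6x_2.
A = [[0,1],[-25,6]]; det(A-λI) = λ^2 - 6λ + 25.
Eigenvalues λ = 3 ± 4i.

y(t) = K_1e^(3t)cos(4t) + K_2e^(3t)sin(4t)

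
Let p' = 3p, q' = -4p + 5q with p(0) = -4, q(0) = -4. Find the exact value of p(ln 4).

A = [[3,0],[-4,5]]; eigenvalues λ = 3, 5.
Eigenvectors: (-1,-2) for λ=3, (0,-1) for λ=5.
From the initial condition, c_1 = 4, c_2 = -4.
p(ln 4) = (4)(4^3)(-1) + (-4)(4^5)(0) = -256.

-256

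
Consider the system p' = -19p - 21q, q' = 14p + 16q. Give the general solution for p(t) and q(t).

Coefficient matrix A = [[-19, -21], [14, 16]].
Characteristic polynomial det(A - λI) = λ^2 + 3λ - 10 = 0.
Eigenvalues λ = 2, -5.
For λ=2: (A-λI) row 1 is [-21, -21], so an eigenvector is (-1, 1).
For λ=-5: (A-λI) row 1 is [-14, -21], so an eigenvector is (-3, 2).
General solution: C_1e^(2t)(-1,1) + C_2e^(-5t)(-3,2).

p(t) = -C_1e^(2t) - 3C_2e^(-5t), q(t) = C_1e^(2t) + 2C_2e^(-5t)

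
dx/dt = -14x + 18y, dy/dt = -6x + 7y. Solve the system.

Coefficient matrix A = [[-14, 18], [-6, 7]].
Characteristic polynomial det(A - λI) = λ^2 + 7λ + 10 = 0.
Eigenvalues λ = -2, -5.
For λ=-2: (A-λI) row 1 is [-12, 18], so an eigenvector is (-3, -2).
For λ=-5: (A-λI) row 1 is [-9, 18], so an eigenvector is (2, 1).
General solution: c_1e^(-2t)(-3,-2) + c_2e^(-5t)(2,1).

x(t) = -3c_1e^(-2t) + 2c_2e^(-5t), y(t) = -2c_1e^(-2t) + c_2e^(-5t)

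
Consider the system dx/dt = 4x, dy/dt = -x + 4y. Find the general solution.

Coefficient matrix A = [[4, 0], [-1, 4]].
Characteristic polynomial det(A - λI) = λ^2 - 8λ + 16 = 0.
Single eigenvalue λ = 4 with algebraic multiplicity 2.
Eigenvector v = (0,1); generalized eigenvector w with (A-λI)w=v is (-1,-3).
General solution: e^(4t)[K_1·v + K_2·(t·v + w)].

x(t) = -K_2e^(4t), y(t) = K_1e^(4t) + K_2te^(4t) - 3K_2e^(4t)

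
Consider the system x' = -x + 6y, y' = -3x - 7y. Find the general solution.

x(t) = c_1e^(-4t)sin(3t) - c_1e^(-4t)cos(3t) - c_2e^(-4t)sin(3t) - c_2e^(-4t)cos(3t), y(t) = c_1e^(-4t)cos(3t) + c_2e^(-4t)sin(3t)

Coefficient matrix A = [[-1, 6], [-3, -7]].
Characteristic polynomial det(A - λI) = λ^2 + 8λ + 25 = 0.
Eigenvalues λ = -4 ± 3i (complex conjugate pair).
For λ=-4+3i: an eigenvector is (-1,1) - i(1,0) = (-1 - i, 1).
A real fundamental pair from Re and Im of e^((-4+3i)t)v: X_1 = e^(-4t)(cos(3t)·(-1,1) + sin(3t)·(1,0)), X_2 = e^(-4t)(sin(3t)·(-1,1) - cos(3t)·(1,0)).
General solution: c_1X_1 + c_2X_2.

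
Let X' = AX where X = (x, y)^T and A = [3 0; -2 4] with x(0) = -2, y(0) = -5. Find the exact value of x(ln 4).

-128

A = [[3,0],[-2,4]]; eigenvalues λ = 4, 3.
Eigenvectors: (0,1) for λ=4, (-1,-2) for λ=3.
From the initial condition, c_1 = -1, c_2 = 2.
x(ln 4) = (-1)(4^4)(0) + (2)(4^3)(-1) = -128.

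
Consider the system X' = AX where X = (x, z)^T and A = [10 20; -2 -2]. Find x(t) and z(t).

x(t) = 3K_1e^(4t)sin(2t) + K_1e^(4t)cos(2t) + K_2e^(4t)sin(2t) - 3K_2e^(4t)cos(2t), z(t) = -K_1e^(4t)sin(2t) + K_2e^(4t)cos(2t)

Coefficient matrix A = [[10, 20], [-2, -2]].
Characteristic polynomial det(A - λI) = λ^2 - 8λ + 20 = 0.
Eigenvalues λ = 4 ± 2i (complex conjugate pair).
For λ=4+2i: an eigenvector is (1,0) - i(3,-1) = (1 - 3i, 0 + i).
A real fundamental pair from Re and Im of e^((4+2i)t)v: X_1 = e^(4t)(cos(2t)·(1,0) + sin(2t)·(3,-1)), X_2 = e^(4t)(sin(2t)·(1,0) - cos(2t)·(3,-1)).
General solution: K_1X_1 + K_2X_2.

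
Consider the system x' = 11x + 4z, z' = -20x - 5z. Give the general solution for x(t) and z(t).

x(t) = K_1e^(3t)sin(4t) - K_2e^(3t)cos(4t), z(t) = -2K_1e^(3t)sin(4t) + K_1e^(3t)cos(4t) + K_2e^(3t)sin(4t) + 2K_2e^(3t)cos(4t)

Coefficient matrix A = [[11, 4], [-20, -5]].
Characteristic polynomial det(A - λI) = λ^2 - 6λ + 25 = 0.
Eigenvalues λ = 3 ± 4i (complex conjugate pair).
For λ=3+4i: an eigenvector is (0,1) - i(1,-2) = (0 - i, 1 + 2i).
A real fundamental pair from Re and Im of e^((3+4i)t)v: X_1 = e^(3t)(cos(4t)·(0,1) + sin(4t)·(1,-2)), X_2 = e^(3t)(sin(4t)·(0,1) - cos(4t)·(1,-2)).
General solution: K_1X_1 + K_2X_2.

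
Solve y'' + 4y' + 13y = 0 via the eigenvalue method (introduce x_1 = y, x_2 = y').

Let x_1 = y, x_2 = y'. Then x_1' = x_2 and x_2' = -13x_1 - 4x_2.
A = [[0,1],[-13,-4]]; det(A-λI) = λ^2 + 4λ + 13.
Eigenvalues λ = -2 ± 3i.

y(t) = c_1e^(-2t)cos(3t) + c_2e^(-2t)sin(3t)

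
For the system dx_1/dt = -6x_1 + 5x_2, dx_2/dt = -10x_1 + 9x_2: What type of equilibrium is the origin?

A = [[-6,5],[-10,9]]; det(A-λI) = λ^2 - 3λ - 4.
λ = -1, 4: opposite signs.

saddle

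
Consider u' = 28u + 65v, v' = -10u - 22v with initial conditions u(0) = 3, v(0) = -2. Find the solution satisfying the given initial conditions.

u(t) = -11e^(3t)sin(5t) + 3e^(3t)cos(5t), v(t) = 4e^(3t)sin(5t) - 2e^(3t)cos(5t)

Coefficient matrix A = [[28, 65], [-10, -22]].
Characteristic polynomial det(A - λI) = λ^2 - 6λ + 34 = 0.
Eigenvalues λ = 3 ± 5i (complex conjugate pair).
For λ=3+5i: an eigenvector is (3,-1) - i(2,-1) = (3 - 2i, -1 + i).
A real fundamental pair from Re and Im of e^((3+5i)t)v: X_1 = e^(3t)(cos(5t)·(3,-1) + sin(5t)·(2,-1)), X_2 = e^(3t)(sin(5t)·(3,-1) - cos(5t)·(2,-1)).
General solution: C_1X_1 + C_2X_2.
Applying u(0)=3, v(0)=-2 gives C_1=-1, C_2=-3.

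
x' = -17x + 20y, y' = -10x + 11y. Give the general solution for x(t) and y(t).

Coefficient matrix A = [[-17, 20], [-10, 11]].
Characteristic polynomial det(A - λI) = λ^2 + 6λ + 13 = 0.
Eigenvalues λ = -3 ± 2i (complex conjugate pair).
For λ=-3+2i: an eigenvector is (1,1) - i(3,2) = (1 - 3i, 1 - 2i).
A real fundamental pair from Re and Im of e^((-3+2i)t)v: X_1 = e^(-3t)(cos(2t)·(1,1) + sin(2t)·(3,2)), X_2 = e^(-3t)(sin(2t)·(1,1) - cos(2t)·(3,2)).
General solution: c_1X_1 + c_2X_2.

x(t) = 3c_1e^(-3t)sin(2t) + c_1e^(-3t)cos(2t) + c_2e^(-3t)sin(2t) - 3c_2e^(-3t)cos(2t), y(t) = 2c_1e^(-3t)sin(2t) + c_1e^(-3t)cos(2t) + c_2e^(-3t)sin(2t) - 2c_2e^(-3t)cos(2t)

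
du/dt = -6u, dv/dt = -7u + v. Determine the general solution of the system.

u(t) = -K_2e^(-6t), v(t) = K_1e^(t) - K_2e^(-6t)

Coefficient matrix A = [[-6, 0], [-7, 1]].
Characteristic polynomial det(A - λI) = λ^2 + 5λ - 6 = 0.
Eigenvalues λ = 1, -6.
For λ=1: (A-λI) row 1 is [-7, 0], so an eigenvector is (0, 1).
For λ=-6: (A-λI) row 2 is [-7, 7], so an eigenvector is (-1, -1).
General solution: K_1e^(t)(0,1) + K_2e^(-6t)(-1,-1).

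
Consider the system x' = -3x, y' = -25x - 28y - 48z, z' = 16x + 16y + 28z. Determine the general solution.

Coefficient matrix A = [[-3, 0, 0], [-25, -28, -48], [16, 16, 28]].
det(A - λI) = 0 gives eigenvalues λ = 4, -3, -4.
For λ=4: eigenvector (0,-3,2).
For λ=-3: eigenvector (1,-1,0).
For λ=-4: eigenvector (0,-2,1).
General solution: c_1e^(4t)(0,-3,2) + c_2e^(-3t)(1,-1,0) + c_3e^(-4t)(0,-2,1).

x(t) = c_2e^(-3t), y(t) = -3c_1e^(4t) - c_2e^(-3t) - 2c_3e^(-4t), z(t) = 2c_1e^(4t) + c_3e^(-4t)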